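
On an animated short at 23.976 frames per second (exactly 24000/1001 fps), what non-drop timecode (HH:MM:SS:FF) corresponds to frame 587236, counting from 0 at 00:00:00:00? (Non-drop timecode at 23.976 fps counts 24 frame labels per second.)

06:47:48:04

587236 ÷ 24 = 24468 full seconds, remainder 4 frames.
24468 s = 6 h 47 min 48 s.
Timecode: 06:47:48:04.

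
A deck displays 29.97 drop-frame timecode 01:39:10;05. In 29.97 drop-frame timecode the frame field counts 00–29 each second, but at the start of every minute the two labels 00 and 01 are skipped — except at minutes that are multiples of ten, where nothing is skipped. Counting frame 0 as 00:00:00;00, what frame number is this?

178325

Complete 10-minute blocks: 9, each 17982 frames → 161838.
Remaining 9 whole minutes in the current block: 1800 + 8 × 1798 = 16184 frames.
Within the current minute: 10 × 30 + 5 − 2 = 303 (labels ;00/;01 skipped at this minute). Total = 161838 + 16184 + 303 = 178325.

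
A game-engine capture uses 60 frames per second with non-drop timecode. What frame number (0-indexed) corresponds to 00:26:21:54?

Total seconds to the label: (0 × 3600 + 26 × 60 + 21) = 1581.
Frame index = 1581 × 60 + 54 = 94914.

94914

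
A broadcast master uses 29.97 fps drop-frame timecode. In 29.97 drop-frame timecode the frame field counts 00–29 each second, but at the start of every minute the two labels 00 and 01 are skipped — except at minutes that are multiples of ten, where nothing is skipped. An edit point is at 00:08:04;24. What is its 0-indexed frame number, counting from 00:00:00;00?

Complete 10-minute blocks: 0, each 17982 frames → 0.
Remaining 8 whole minutes in the current block: 1800 + 7 × 1798 = 14386 frames.
Within the current minute: 4 × 30 + 24 − 2 = 142 (labels ;00/;01 skipped at this minute). Total = 0 + 14386 + 142 = 14528.

14528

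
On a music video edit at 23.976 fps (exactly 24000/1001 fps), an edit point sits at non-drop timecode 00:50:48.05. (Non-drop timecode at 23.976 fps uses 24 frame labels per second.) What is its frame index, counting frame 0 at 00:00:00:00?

73157

Total seconds to the label: (0 × 3600 + 50 × 60 + 48) = 3048.
Frame index = 3048 × 24 + 5 = 73157.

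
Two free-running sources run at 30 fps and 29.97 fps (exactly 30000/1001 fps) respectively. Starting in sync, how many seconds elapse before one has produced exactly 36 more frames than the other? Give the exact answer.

The gap grows by |30000/1001 − 30| = 30/1001 frames per second.
Time for a 36-frame gap: 36 ÷ (30/1001) = 1201.2 s.

1201.2 seconds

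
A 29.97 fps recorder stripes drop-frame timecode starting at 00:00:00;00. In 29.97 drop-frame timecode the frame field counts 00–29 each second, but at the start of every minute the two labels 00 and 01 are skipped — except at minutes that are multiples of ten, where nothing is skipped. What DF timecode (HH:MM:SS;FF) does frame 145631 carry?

Each 10-minute DF block holds 10 × 60 × 30 − 9 × 2 = 17982 frames. 145631 ÷ 17982 → 8 full blocks, remainder 1775.
Within the partial block the first minute is 1800 frames and each further minute 1798, so 0 further minute boundaries passed. Total skipped labels = 18 × 8 + 2 × 0 = 144.
Non-drop label index = 145631 + 144 = 145775; at 30 labels/s that is 01:20:59:05, i.e. DF 01:20:59;05.

01:20:59;05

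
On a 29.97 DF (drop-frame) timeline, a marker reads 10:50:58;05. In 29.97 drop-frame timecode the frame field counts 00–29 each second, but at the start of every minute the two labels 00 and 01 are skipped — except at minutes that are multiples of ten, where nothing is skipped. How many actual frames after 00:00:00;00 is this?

1170575

As if non-drop at 30 labels/s: (10 × 3600 + 50 × 60 + 58) × 30 + 5 = 1171745.
Minute boundaries passed: 650; those not divisible by 10: 650 − 65 = 585; dropped labels = 2 × 585 = 1170.
Actual frame index = 1171745 − 1170 = 1170575.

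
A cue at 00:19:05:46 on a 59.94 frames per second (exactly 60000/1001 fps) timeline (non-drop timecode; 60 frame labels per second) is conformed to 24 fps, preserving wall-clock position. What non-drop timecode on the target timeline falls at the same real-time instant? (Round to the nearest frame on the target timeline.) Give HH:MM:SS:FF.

00:19:06:22

Source frame index: (0×3600 + 19×60 + 5) × 60 + 46 = 68746.
Real time: 68746 / (60000/1001) = 34407373/30000 s.
Target frame: (34407373/30000) × (24) = 34407373/1250 ≈ 27525.898 → 27526.
At 24 labels/s: frame 27526 → 00:19:06:22.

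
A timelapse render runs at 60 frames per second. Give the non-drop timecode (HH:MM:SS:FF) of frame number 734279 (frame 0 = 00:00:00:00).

734279 ÷ 60 = 12237 full seconds, remainder 59 frames.
12237 s = 3 h 23 min 57 s.
Timecode: 03:23:57:59.

03:23:57:59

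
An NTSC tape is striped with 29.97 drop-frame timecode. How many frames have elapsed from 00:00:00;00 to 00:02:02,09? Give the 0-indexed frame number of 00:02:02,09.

3665

Complete 10-minute blocks: 0, each 17982 frames → 0.
Remaining 2 whole minutes in the current block: 1800 + 1 × 1798 = 3598 frames.
Within the current minute: 2 × 30 + 9 − 2 = 67 (labels ;00/;01 skipped at this minute). Total = 0 + 3598 + 67 = 3665.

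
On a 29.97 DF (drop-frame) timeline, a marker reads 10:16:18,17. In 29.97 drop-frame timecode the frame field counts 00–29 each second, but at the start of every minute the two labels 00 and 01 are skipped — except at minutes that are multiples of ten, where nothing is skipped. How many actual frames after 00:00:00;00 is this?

As if non-drop at 30 labels/s: (10 × 3600 + 16 × 60 + 18) × 30 + 17 = 1109357.
Minute boundaries passed: 616; those not divisible by 10: 616 − 61 = 555; dropped labels = 2 × 555 = 1110.
Actual frame index = 1109357 − 1110 = 1108247.

1108247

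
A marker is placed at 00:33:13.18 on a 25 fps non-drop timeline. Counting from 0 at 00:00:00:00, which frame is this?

Total seconds to the label: (0 × 3600 + 33 × 60 + 13) = 1993.
Frame index = 1993 × 25 + 18 = 49843.

49843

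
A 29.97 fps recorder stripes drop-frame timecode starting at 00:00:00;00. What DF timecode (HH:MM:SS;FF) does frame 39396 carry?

00:21:54;14

Ten DF minutes hold 17982 frames, so frame 39396 lies in block 2 (frames 35964–53945) with 3432 frames into that block.
The block's first minute is 1800 frames and the rest 1798 each; 3432 frames reaches minute 1, so 2 × 18 + 1 × 2 = 38 labels have been skipped so far.
Adding those back, label number 39396 + 38 = 39434 at 30 labels/s is 1314 s + 14 f = 0 h 21 min 54 s frame 14, i.e. 00:21:54;14.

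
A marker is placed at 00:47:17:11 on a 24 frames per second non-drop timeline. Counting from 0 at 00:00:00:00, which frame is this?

frame 68099

Total seconds to the label: (0 × 3600 + 47 × 60 + 17) = 2837.
Frame index = 2837 × 24 + 11 = 68099.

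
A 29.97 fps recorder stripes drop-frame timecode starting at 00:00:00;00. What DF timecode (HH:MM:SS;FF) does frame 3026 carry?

Ten DF minutes hold 17982 frames, so frame 3026 lies in block 0 (frames 0–17981) with 3026 frames into that block.
The block's first minute is 1800 frames and the rest 1798 each; 3026 frames reaches minute 1, so 0 × 18 + 1 × 2 = 2 labels have been skipped so far.
Adding those back, label number 3026 + 2 = 3028 at 30 labels/s is 100 s + 28 f = 0 h 1 min 40 s frame 28, i.e. 00:01:40;28.

00:01:40;28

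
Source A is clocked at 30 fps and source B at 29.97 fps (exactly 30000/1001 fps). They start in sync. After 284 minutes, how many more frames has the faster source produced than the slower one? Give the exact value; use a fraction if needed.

284 min = 17040 s.
A emits 30 × 17040 = 511200 frames; B emits 30000/1001 × 17040 = 511200000/1001.
Difference = 511200/1001 frames (≈ 510.6893); B is behind A.

511200/1001 frames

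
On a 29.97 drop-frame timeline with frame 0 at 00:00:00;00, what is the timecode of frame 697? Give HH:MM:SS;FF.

00:00:23;07

Ten DF minutes hold 17982 frames, so frame 697 lies in block 0 (frames 0–17981) with 697 frames into that block.
The block's first minute is 1800 frames and the rest 1798 each; 697 frames reaches minute 0, so 0 × 18 + 0 × 2 = 0 labels have been skipped so far.
Adding those back, label number 697 + 0 = 697 at 30 labels/s is 23 s + 7 f = 0 h 0 min 23 s frame 7, i.e. 00:00:23;07.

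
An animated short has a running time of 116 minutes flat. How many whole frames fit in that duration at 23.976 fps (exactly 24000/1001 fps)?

116 min = 6960 s.
Frames = 6960 × 24000/1001 = 167040000/1001 ≈ 166873.1269.
Complete frames: 166873.

166873 frames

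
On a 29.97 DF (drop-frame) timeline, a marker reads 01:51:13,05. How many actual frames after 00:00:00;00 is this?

199995

Complete 10-minute blocks: 11, each 17982 frames → 197802.
Remaining 1 whole minute in the current block: 1800 + 0 × 1798 = 1800 frames.
Within the current minute: 13 × 30 + 5 − 2 = 393 (labels ;00/;01 skipped at this minute). Total = 197802 + 1800 + 393 = 199995.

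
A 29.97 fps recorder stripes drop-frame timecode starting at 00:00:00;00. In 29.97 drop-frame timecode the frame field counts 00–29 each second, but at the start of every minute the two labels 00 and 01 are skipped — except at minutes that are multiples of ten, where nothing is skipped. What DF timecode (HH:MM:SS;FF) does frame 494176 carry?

04:34:49;00

Each 10-minute DF block holds 10 × 60 × 30 − 9 × 2 = 17982 frames. 494176 ÷ 17982 → 27 full blocks, remainder 8662.
Within the partial block the first minute is 1800 frames and each further minute 1798, so 4 further minute boundaries passed. Total skipped labels = 18 × 27 + 2 × 4 = 494.
Non-drop label index = 494176 + 494 = 494670; at 30 labels/s that is 04:34:49:00, i.e. DF 04:34:49;00.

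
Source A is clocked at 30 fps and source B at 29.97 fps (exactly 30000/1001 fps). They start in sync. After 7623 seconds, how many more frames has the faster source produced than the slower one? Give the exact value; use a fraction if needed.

2970/13 frames

A emits 30 × 7623 = 228690 frames; B emits 30000/1001 × 7623 = 2970000/13.
Difference = 2970/13 frames (≈ 228.4615); B is behind A.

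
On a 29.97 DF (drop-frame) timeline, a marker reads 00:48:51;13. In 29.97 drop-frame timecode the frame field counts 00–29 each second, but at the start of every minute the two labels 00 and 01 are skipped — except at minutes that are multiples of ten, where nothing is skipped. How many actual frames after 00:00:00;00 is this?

87855

Complete 10-minute blocks: 4, each 17982 frames → 71928.
Remaining 8 whole minutes in the current block: 1800 + 7 × 1798 = 14386 frames.
Within the current minute: 51 × 30 + 13 − 2 = 1541 (labels ;00/;01 skipped at this minute). Total = 71928 + 14386 + 1541 = 87855.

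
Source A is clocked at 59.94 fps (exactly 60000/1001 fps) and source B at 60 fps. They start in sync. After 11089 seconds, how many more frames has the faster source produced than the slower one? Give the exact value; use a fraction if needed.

A emits 60000/1001 × 11089 = 51180000/77 frames; B emits 60 × 11089 = 665340.
Difference = 51180/77 frames (≈ 664.6753); B is ahead of A.

51180/77 frames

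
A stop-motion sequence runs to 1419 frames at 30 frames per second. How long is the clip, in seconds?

Running time = 1419 / (30) = 47.3 s.

47.3 seconds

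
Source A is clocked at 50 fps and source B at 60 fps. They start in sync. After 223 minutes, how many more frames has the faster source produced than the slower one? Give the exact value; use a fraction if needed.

223 min = 13380 s.
A emits 50 × 13380 = 669000 frames; B emits 60 × 13380 = 802800.
Difference = 133800 frames; B is ahead of A.

133800 frames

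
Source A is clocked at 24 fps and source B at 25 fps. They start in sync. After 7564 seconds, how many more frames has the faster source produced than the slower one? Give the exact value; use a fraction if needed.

7564 frames

A emits 24 × 7564 = 181536 frames; B emits 25 × 7564 = 189100.
Difference = 7564 frames; B is ahead of A.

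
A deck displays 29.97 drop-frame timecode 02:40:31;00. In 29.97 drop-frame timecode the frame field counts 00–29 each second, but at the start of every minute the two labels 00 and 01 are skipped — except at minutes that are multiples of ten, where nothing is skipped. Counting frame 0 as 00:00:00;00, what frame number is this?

Complete 10-minute blocks: 16, each 17982 frames → 287712.
Remaining 0 whole minutes in the current block: 0 frames.
Within the current minute: 31 × 30 + 0 = 930. Total = 287712 + 0 + 930 = 288642.

288642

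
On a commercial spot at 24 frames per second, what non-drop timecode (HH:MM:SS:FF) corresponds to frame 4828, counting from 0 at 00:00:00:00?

4828 ÷ 24 = 201 full seconds, remainder 4 frames.
201 s = 0 h 3 min 21 s.
Timecode: 00:03:21:04.

00:03:21:04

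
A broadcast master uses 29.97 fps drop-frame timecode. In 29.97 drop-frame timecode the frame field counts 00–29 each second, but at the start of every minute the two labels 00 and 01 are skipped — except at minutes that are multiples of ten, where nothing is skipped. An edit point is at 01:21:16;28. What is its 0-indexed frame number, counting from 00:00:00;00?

146162

As if non-drop at 30 labels/s: (1 × 3600 + 21 × 60 + 16) × 30 + 28 = 146308.
Minute boundaries passed: 81; those not divisible by 10: 81 − 8 = 73; dropped labels = 2 × 73 = 146.
Actual frame index = 146308 − 146 = 146162.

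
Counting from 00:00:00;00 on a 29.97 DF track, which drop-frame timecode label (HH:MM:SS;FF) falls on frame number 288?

00:00:09;18

Each 10-minute DF block holds 10 × 60 × 30 − 9 × 2 = 17982 frames. 288 ÷ 17982 → 0 full blocks, remainder 288.
Within the partial block the first minute is 1800 frames and each further minute 1798, so 0 further minute boundaries passed. Total skipped labels = 18 × 0 + 2 × 0 = 0.
Non-drop label index = 288 + 0 = 288; at 30 labels/s that is 00:00:09:18, i.e. DF 00:00:09;18.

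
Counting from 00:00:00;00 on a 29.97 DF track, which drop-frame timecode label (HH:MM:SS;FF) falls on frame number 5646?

Ten DF minutes hold 17982 frames, so frame 5646 lies in block 0 (frames 0–17981) with 5646 frames into that block.
The block's first minute is 1800 frames and the rest 1798 each; 5646 frames reaches minute 3, so 0 × 18 + 3 × 2 = 6 labels have been skipped so far.
Adding those back, label number 5646 + 6 = 5652 at 30 labels/s is 188 s + 12 f = 0 h 3 min 8 s frame 12, i.e. 00:03:08;12.

00:03:08;12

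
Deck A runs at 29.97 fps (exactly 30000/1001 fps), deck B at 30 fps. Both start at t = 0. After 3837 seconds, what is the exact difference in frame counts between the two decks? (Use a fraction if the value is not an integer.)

115110/1001 frames

A emits 30000/1001 × 3837 = 115110000/1001 frames; B emits 30 × 3837 = 115110.
Difference = 115110/1001 frames (≈ 114.9950); B is ahead of A.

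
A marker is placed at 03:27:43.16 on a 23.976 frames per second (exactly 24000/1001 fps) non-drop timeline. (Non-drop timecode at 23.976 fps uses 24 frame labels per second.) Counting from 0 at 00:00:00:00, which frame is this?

frame 299128

Total seconds to the label: (3 × 3600 + 27 × 60 + 43) = 12463.
Frame index = 12463 × 24 + 16 = 299128.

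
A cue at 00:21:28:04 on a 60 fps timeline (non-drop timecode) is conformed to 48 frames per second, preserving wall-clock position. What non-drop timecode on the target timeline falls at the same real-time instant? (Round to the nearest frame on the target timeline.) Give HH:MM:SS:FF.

Source frame index: (0×3600 + 21×60 + 28) × 60 + 4 = 77284.
Real time: 77284 / (60) = 19321/15 s.
Target frame: (19321/15) × (48) = 309136/5 ≈ 61827.200 → 61827.
At 48 labels/s: frame 61827 → 00:21:28:03.

00:21:28:03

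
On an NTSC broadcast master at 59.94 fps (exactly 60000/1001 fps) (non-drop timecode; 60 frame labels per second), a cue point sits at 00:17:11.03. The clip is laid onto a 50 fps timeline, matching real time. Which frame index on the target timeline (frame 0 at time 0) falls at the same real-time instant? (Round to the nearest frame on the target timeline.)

Source frame index: (0×3600 + 17×60 + 11) × 60 + 3 = 61863.
Real time: 61863 / (60000/1001) = 20641621/20000 s.
Target frame: (20641621/20000) × (50) = 20641621/400 ≈ 51604.052 → 51604.

frame 51604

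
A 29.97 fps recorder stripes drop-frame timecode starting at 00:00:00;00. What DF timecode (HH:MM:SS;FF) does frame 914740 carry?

08:28:41;26

Ten DF minutes hold 17982 frames, so frame 914740 lies in block 50 (frames 899100–917081) with 15640 frames into that block.
The block's first minute is 1800 frames and the rest 1798 each; 15640 frames reaches minute 8, so 50 × 18 + 8 × 2 = 916 labels have been skipped so far.
Adding those back, label number 914740 + 916 = 915656 at 30 labels/s is 30521 s + 26 f = 8 h 28 min 41 s frame 26, i.e. 08:28:41;26.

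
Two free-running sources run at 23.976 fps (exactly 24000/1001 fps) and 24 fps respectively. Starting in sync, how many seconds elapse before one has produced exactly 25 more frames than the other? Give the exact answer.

25025/24 seconds

The gap grows by |24 − 24000/1001| = 24/1001 frames per second.
Time for a 25-frame gap: 25 ÷ (24/1001) = 25025/24 s.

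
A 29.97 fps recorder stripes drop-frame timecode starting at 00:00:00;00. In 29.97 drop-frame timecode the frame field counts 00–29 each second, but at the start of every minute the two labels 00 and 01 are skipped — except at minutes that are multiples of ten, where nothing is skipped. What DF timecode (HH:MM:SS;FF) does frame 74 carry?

Each 10-minute DF block holds 10 × 60 × 30 − 9 × 2 = 17982 frames. 74 ÷ 17982 → 0 full blocks, remainder 74.
Within the partial block the first minute is 1800 frames and each further minute 1798, so 0 further minute boundaries passed. Total skipped labels = 18 × 0 + 2 × 0 = 0.
Non-drop label index = 74 + 0 = 74; at 30 labels/s that is 00:00:02:14, i.e. DF 00:00:02;14.

00:00:02;14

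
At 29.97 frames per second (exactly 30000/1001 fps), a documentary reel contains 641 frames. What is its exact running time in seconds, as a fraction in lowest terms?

Running time = 641 ÷ (30000/1001) = 641 × 1001/30000 = 641641/30000 s.

641641/30000 seconds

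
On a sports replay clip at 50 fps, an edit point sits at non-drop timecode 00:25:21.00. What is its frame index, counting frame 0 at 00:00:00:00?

Total seconds to the label: (0 × 3600 + 25 × 60 + 21) = 1521.
Frame index = 1521 × 50 + 0 = 76050.

76050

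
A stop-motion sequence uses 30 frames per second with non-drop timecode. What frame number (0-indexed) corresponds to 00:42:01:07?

Total seconds to the label: (0 × 3600 + 42 × 60 + 1) = 2521.
Frame index = 2521 × 30 + 7 = 75637.

frame 75637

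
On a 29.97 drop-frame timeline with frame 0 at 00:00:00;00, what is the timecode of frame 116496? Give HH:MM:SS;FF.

Ten DF minutes hold 17982 frames, so frame 116496 lies in block 6 (frames 107892–125873) with 8604 frames into that block.
The block's first minute is 1800 frames and the rest 1798 each; 8604 frames reaches minute 4, so 6 × 18 + 4 × 2 = 116 labels have been skipped so far.
Adding those back, label number 116496 + 116 = 116612 at 30 labels/s is 3887 s + 2 f = 1 h 4 min 47 s frame 2, i.e. 01:04:47;02.

01:04:47;02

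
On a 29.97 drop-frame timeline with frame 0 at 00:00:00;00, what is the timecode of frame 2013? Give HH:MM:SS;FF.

Ten DF minutes hold 17982 frames, so frame 2013 lies in block 0 (frames 0–17981) with 2013 frames into that block.
The block's first minute is 1800 frames and the rest 1798 each; 2013 frames reaches minute 1, so 0 × 18 + 1 × 2 = 2 labels have been skipped so far.
Adding those back, label number 2013 + 2 = 2015 at 30 labels/s is 67 s + 5 f = 0 h 1 min 7 s frame 5, i.e. 00:01:07;05.

00:01:07;05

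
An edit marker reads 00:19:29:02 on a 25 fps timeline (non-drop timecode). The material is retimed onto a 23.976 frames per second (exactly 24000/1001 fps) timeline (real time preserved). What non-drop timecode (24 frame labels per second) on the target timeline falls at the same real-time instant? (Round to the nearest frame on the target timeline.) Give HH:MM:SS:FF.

Source frame index: (0×3600 + 19×60 + 29) × 25 + 2 = 29227.
Real time: 29227 / (25) = 29227/25 s.
Target frame: (29227/25) × (24000/1001) = 2550720/91 ≈ 28029.890 → 28030.
At 24 labels/s: frame 28030 → 00:19:27:22.

00:19:27:22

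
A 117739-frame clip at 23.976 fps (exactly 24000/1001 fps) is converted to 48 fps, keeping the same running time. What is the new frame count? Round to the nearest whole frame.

235713 frames

Frames at target rate = 117739 × (48) / (24000/1001) = 117856739/500 ≈ 235713.478.
Nearest whole frame: 235713.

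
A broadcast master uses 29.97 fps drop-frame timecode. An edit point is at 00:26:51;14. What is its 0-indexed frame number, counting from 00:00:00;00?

48296

As if non-drop at 30 labels/s: (0 × 3600 + 26 × 60 + 51) × 30 + 14 = 48344.
Minute boundaries passed: 26; those not divisible by 10: 26 − 2 = 24; dropped labels = 2 × 24 = 48.
Actual frame index = 48344 − 48 = 48296.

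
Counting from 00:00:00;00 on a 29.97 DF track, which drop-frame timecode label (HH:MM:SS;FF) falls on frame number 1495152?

13:51:28;08

Each 10-minute DF block holds 10 × 60 × 30 − 9 × 2 = 17982 frames. 1495152 ÷ 17982 → 83 full blocks, remainder 2646.
Within the partial block the first minute is 1800 frames and each further minute 1798, so 1 further minute boundary passed. Total skipped labels = 18 × 83 + 2 × 1 = 1496.
Non-drop label index = 1495152 + 1496 = 1496648; at 30 labels/s that is 13:51:28:08, i.e. DF 13:51:28;08.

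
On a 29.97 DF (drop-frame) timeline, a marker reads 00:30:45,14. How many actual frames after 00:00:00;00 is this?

55310

Complete 10-minute blocks: 3, each 17982 frames → 53946.
Remaining 0 whole minutes in the current block: 0 frames.
Within the current minute: 45 × 30 + 14 = 1364. Total = 53946 + 0 + 1364 = 55310.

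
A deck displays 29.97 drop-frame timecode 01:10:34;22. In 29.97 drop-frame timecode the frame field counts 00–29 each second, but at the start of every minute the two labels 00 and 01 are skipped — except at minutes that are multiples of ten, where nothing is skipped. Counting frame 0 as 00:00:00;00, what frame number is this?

126916

As if non-drop at 30 labels/s: (1 × 3600 + 10 × 60 + 34) × 30 + 22 = 127042.
Minute boundaries passed: 70; those not divisible by 10: 70 − 7 = 63; dropped labels = 2 × 63 = 126.
Actual frame index = 127042 − 126 = 126916.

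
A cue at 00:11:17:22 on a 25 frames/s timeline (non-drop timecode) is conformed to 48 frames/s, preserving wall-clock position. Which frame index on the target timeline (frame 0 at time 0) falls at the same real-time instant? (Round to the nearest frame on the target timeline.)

Source frame index: (0×3600 + 11×60 + 17) × 25 + 22 = 16947.
Real time: 16947 / (25) = 16947/25 s.
Target frame: (16947/25) × (48) = 813456/25 ≈ 32538.240 → 32538.

frame 32538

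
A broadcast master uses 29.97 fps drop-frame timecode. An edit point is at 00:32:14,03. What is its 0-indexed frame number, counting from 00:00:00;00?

Complete 10-minute blocks: 3, each 17982 frames → 53946.
Remaining 2 whole minutes in the current block: 1800 + 1 × 1798 = 3598 frames.
Within the current minute: 14 × 30 + 3 − 2 = 421 (labels ;00/;01 skipped at this minute). Total = 53946 + 3598 + 421 = 57965.

57965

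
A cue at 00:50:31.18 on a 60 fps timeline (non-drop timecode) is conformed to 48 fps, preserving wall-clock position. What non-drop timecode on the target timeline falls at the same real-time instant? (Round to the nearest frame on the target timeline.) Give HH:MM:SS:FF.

00:50:31:14

Source frame index: (0×3600 + 50×60 + 31) × 60 + 18 = 181878.
Real time: 181878 / (60) = 30313/10 s.
Target frame: (30313/10) × (48) = 727512/5 ≈ 145502.400 → 145502.
At 48 labels/s: frame 145502 → 00:50:31:14.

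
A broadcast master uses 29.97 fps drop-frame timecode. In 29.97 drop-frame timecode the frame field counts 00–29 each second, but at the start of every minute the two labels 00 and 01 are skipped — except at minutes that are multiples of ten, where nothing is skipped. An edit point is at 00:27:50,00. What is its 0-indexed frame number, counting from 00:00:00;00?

Complete 10-minute blocks: 2, each 17982 frames → 35964.
Remaining 7 whole minutes in the current block: 1800 + 6 × 1798 = 12588 frames.
Within the current minute: 50 × 30 + 0 − 2 = 1498 (labels ;00/;01 skipped at this minute). Total = 35964 + 12588 + 1498 = 50050.

50050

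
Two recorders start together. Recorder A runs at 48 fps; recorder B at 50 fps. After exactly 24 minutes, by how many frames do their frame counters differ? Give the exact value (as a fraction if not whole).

24 min = 1440 s.
A emits 48 × 1440 = 69120 frames; B emits 50 × 1440 = 72000.
Difference = 2880 frames; B is ahead of A.

2880 frames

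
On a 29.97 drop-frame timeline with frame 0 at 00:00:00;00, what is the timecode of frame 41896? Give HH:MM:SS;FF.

Each 10-minute DF block holds 10 × 60 × 30 − 9 × 2 = 17982 frames. 41896 ÷ 17982 → 2 full blocks, remainder 5932.
Within the partial block the first minute is 1800 frames and each further minute 1798, so 3 further minute boundaries passed. Total skipped labels = 18 × 2 + 2 × 3 = 42.
Non-drop label index = 41896 + 42 = 41938; at 30 labels/s that is 00:23:17:28, i.e. DF 00:23:17;28.

00:23:17;28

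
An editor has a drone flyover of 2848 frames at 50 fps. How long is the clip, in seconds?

Running time = 2848 / (50) = 56.96 s.

56.96 seconds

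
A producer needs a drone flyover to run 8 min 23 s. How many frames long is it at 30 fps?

15090 frames

8 min 23 s = 503 s.
Frames = 503 × 30 = 15090.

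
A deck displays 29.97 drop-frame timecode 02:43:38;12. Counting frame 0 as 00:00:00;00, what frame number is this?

294258

Complete 10-minute blocks: 16, each 17982 frames → 287712.
Remaining 3 whole minutes in the current block: 1800 + 2 × 1798 = 5396 frames.
Within the current minute: 38 × 30 + 12 − 2 = 1150 (labels ;00/;01 skipped at this minute). Total = 287712 + 5396 + 1150 = 294258.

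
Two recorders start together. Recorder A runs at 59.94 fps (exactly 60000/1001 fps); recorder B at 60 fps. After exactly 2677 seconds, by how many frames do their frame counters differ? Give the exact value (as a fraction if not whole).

A emits 60000/1001 × 2677 = 160620000/1001 frames; B emits 60 × 2677 = 160620.
Difference = 160620/1001 frames (≈ 160.4595); B is ahead of A.

160620/1001 frames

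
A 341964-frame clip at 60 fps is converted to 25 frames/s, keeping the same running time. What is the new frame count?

Target frames = source frames × (target rate / source rate) = 341964 × (25)/(60) = 341964 × 5/12 = 142485.

142485 frames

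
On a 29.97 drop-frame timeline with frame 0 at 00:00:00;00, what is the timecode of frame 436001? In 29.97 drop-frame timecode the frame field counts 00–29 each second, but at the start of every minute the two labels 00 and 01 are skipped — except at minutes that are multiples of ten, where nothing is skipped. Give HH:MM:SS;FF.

Each 10-minute DF block holds 10 × 60 × 30 − 9 × 2 = 17982 frames. 436001 ÷ 17982 → 24 full blocks, remainder 4433.
Within the partial block the first minute is 1800 frames and each further minute 1798, so 2 further minute boundaries passed. Total skipped labels = 18 × 24 + 2 × 2 = 436.
Non-drop label index = 436001 + 436 = 436437; at 30 labels/s that is 04:02:27:27, i.e. DF 04:02:27;27.

04:02:27;27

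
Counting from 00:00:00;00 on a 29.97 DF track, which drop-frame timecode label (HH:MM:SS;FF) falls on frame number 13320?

Each 10-minute DF block holds 10 × 60 × 30 − 9 × 2 = 17982 frames. 13320 ÷ 17982 → 0 full blocks, remainder 13320.
Within the partial block the first minute is 1800 frames and each further minute 1798, so 7 further minute boundaries passed. Total skipped labels = 18 × 0 + 2 × 7 = 14.
Non-drop label index = 13320 + 14 = 13334; at 30 labels/s that is 00:07:24:14, i.e. DF 00:07:24;14.

00:07:24;14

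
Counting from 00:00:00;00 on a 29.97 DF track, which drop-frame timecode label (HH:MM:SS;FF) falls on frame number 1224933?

11:21:11;29

Ten DF minutes hold 17982 frames, so frame 1224933 lies in block 68 (frames 1222776–1240757) with 2157 frames into that block.
The block's first minute is 1800 frames and the rest 1798 each; 2157 frames reaches minute 1, so 68 × 18 + 1 × 2 = 1226 labels have been skipped so far.
Adding those back, label number 1224933 + 1226 = 1226159 at 30 labels/s is 40871 s + 29 f = 11 h 21 min 11 s frame 29, i.e. 11:21:11;29.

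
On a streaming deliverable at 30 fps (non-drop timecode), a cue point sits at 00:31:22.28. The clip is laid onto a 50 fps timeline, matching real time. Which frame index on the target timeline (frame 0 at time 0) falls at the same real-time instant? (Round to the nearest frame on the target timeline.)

frame 94147

Source frame index: (0×3600 + 31×60 + 22) × 30 + 28 = 56488.
Real time: 56488 / (30) = 28244/15 s.
Target frame: (28244/15) × (50) = 282440/3 ≈ 94146.667 → 94147.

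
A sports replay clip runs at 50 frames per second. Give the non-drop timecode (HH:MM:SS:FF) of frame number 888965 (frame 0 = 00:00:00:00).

888965 ÷ 50 = 17779 full seconds, remainder 15 frames.
17779 s = 4 h 56 min 19 s.
Timecode: 04:56:19:15.

04:56:19:15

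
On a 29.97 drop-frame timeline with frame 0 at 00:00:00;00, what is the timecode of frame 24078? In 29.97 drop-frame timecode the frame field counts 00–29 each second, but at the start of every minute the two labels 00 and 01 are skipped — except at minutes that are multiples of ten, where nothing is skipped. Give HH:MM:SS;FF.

00:13:23;12

Ten DF minutes hold 17982 frames, so frame 24078 lies in block 1 (frames 17982–35963) with 6096 frames into that block.
The block's first minute is 1800 frames and the rest 1798 each; 6096 frames reaches minute 3, so 1 × 18 + 3 × 2 = 24 labels have been skipped so far.
Adding those back, label number 24078 + 24 = 24102 at 30 labels/s is 803 s + 12 f = 0 h 13 min 23 s frame 12, i.e. 00:13:23;12.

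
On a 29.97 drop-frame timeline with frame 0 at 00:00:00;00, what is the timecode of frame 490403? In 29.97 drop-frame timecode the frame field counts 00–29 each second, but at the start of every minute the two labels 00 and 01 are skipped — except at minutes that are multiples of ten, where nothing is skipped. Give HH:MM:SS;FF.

04:32:43;03

Ten DF minutes hold 17982 frames, so frame 490403 lies in block 27 (frames 485514–503495) with 4889 frames into that block.
The block's first minute is 1800 frames and the rest 1798 each; 4889 frames reaches minute 2, so 27 × 18 + 2 × 2 = 490 labels have been skipped so far.
Adding those back, label number 490403 + 490 = 490893 at 30 labels/s is 16363 s + 3 f = 4 h 32 min 43 s frame 3, i.e. 04:32:43;03.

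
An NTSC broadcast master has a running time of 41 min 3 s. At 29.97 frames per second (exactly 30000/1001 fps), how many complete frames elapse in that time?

41 min 3 s = 2463 s.
Frames = 2463 × 30000/1001 = 73890000/1001 ≈ 73816.1838.
Complete frames: 73816.

73816 frames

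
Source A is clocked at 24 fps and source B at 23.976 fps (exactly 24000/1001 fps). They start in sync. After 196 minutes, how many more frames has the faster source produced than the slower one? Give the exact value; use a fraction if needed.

196 min = 11760 s.
A emits 24 × 11760 = 282240 frames; B emits 24000/1001 × 11760 = 40320000/143.
Difference = 40320/143 frames (≈ 281.9580); B is behind A.

40320/143 frames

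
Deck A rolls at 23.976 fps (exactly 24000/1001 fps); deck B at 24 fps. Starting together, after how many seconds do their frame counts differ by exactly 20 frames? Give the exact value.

The gap grows by |24 − 24000/1001| = 24/1001 frames per second.
Time for a 20-frame gap: 20 ÷ (24/1001) = 5005/6 s.

5005/6 seconds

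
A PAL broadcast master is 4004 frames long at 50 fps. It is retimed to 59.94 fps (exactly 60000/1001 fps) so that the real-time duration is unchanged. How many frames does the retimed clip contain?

4800 frames

Target frames = source frames × (target rate / source rate) = 4004 × (60000/1001)/(50) = 4004 × 1200/1001 = 4800.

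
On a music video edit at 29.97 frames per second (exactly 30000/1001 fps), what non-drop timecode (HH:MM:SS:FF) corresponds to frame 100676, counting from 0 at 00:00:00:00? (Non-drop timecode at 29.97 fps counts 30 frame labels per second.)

100676 ÷ 30 = 3355 full seconds, remainder 26 frames.
3355 s = 0 h 55 min 55 s.
Timecode: 00:55:55:26.

00:55:55:26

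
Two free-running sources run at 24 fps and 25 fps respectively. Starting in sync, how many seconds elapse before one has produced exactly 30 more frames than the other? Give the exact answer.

The gap grows by |25 − 24| = 1 frame per second.
Time for a 30-frame gap: 30 ÷ (1) = 30 s.

30 seconds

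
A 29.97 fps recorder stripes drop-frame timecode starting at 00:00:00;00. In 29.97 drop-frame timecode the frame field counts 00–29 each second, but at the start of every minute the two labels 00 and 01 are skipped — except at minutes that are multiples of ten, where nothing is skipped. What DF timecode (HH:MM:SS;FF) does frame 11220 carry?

Each 10-minute DF block holds 10 × 60 × 30 − 9 × 2 = 17982 frames. 11220 ÷ 17982 → 0 full blocks, remainder 11220.
Within the partial block the first minute is 1800 frames and each further minute 1798, so 6 further minute boundaries passed. Total skipped labels = 18 × 0 + 2 × 6 = 12.
Non-drop label index = 11220 + 12 = 11232; at 30 labels/s that is 00:06:14:12, i.e. DF 00:06:14;12.

00:06:14;12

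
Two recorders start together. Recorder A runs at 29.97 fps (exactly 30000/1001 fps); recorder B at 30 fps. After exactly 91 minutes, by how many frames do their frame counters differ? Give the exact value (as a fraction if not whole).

91 min = 5460 s.
A emits 30000/1001 × 5460 = 1800000/11 frames; B emits 30 × 5460 = 163800.
Difference = 1800/11 frames (≈ 163.6364); B is ahead of A.

1800/11 frames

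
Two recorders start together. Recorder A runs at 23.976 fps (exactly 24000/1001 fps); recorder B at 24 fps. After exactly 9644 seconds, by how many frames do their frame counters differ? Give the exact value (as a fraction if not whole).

231456/1001 frames

A emits 24000/1001 × 9644 = 231456000/1001 frames; B emits 24 × 9644 = 231456.
Difference = 231456/1001 frames (≈ 231.2248); B is ahead of A.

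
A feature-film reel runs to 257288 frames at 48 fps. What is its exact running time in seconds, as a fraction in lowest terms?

Running time = 257288 ÷ (48) = 257288 × 1/48 = 32161/6 s.

32161/6 seconds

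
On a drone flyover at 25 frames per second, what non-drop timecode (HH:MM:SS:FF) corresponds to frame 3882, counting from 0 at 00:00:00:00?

00:02:35:07

3882 ÷ 25 = 155 full seconds, remainder 7 frames.
155 s = 0 h 2 min 35 s.
Timecode: 00:02:35:07.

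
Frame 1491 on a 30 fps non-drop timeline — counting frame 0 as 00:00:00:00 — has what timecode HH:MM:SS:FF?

00:00:49:21

1491 ÷ 30 = 49 full seconds, remainder 21 frames.
49 s = 0 h 0 min 49 s.
Timecode: 00:00:49:21.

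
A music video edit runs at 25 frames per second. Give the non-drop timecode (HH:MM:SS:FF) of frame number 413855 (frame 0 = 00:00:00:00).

413855 ÷ 25 = 16554 full seconds, remainder 5 frames.
16554 s = 4 h 35 min 54 s.
Timecode: 04:35:54:05.

04:35:54:05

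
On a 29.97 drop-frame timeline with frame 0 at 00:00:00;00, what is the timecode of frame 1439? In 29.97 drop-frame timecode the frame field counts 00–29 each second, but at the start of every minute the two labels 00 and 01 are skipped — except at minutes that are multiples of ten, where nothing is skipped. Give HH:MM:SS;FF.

00:00:47;29

Ten DF minutes hold 17982 frames, so frame 1439 lies in block 0 (frames 0–17981) with 1439 frames into that block.
The block's first minute is 1800 frames and the rest 1798 each; 1439 frames reaches minute 0, so 0 × 18 + 0 × 2 = 0 labels have been skipped so far.
Adding those back, label number 1439 + 0 = 1439 at 30 labels/s is 47 s + 29 f = 0 h 0 min 47 s frame 29, i.e. 00:00:47;29.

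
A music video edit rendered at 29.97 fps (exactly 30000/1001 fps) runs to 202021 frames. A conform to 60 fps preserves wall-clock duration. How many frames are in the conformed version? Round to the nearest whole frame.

404446 frames

Frames at target rate = 202021 × (60) / (30000/1001) = 202223021/500 ≈ 404446.042.
Nearest whole frame: 404446.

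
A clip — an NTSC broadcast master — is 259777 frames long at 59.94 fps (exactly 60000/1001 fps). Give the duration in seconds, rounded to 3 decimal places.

4333.946 seconds

Running time = 259777 × 1001/60000 = 260036777/60000 s ≈ 4333.946 s.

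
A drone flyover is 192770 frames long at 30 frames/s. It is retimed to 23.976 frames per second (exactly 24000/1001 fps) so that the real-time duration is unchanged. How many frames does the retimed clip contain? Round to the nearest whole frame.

Frames at target rate = 192770 × (24000/1001) / (30) = 154216000/1001 ≈ 154061.938.
Nearest whole frame: 154062.

154062 frames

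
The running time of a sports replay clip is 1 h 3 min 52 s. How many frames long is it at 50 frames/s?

1 h 3 min 52 s = 3832 s.
Frames = 3832 × 50 = 191600.

191600 frames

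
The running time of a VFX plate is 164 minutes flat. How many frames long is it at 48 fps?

472320 frames

164 min = 9840 s.
Frames = 9840 × 48 = 472320.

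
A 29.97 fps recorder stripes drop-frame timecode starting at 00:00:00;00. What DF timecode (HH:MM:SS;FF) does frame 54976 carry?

00:30:34;10

Each 10-minute DF block holds 10 × 60 × 30 − 9 × 2 = 17982 frames. 54976 ÷ 17982 → 3 full blocks, remainder 1030.
Within the partial block the first minute is 1800 frames and each further minute 1798, so 0 further minute boundaries passed. Total skipped labels = 18 × 3 + 2 × 0 = 54.
Non-drop label index = 54976 + 54 = 55030; at 30 labels/s that is 00:30:34:10, i.e. DF 00:30:34;10.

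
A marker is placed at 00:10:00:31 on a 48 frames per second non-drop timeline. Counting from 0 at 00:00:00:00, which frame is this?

28831

Total seconds to the label: (0 × 3600 + 10 × 60 + 0) = 600.
Frame index = 600 × 48 + 31 = 28831.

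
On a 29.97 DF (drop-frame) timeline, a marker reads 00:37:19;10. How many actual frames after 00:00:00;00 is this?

67112

As if non-drop at 30 labels/s: (0 × 3600 + 37 × 60 + 19) × 30 + 10 = 67180.
Minute boundaries passed: 37; those not divisible by 10: 37 − 3 = 34; dropped labels = 2 × 34 = 68.
Actual frame index = 67180 − 68 = 67112.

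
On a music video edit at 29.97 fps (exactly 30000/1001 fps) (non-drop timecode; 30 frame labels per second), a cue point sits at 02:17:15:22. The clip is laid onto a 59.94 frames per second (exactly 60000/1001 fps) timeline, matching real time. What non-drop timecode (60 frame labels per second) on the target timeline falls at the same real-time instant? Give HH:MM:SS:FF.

02:17:15:44

Source frame index: (2×3600 + 17×60 + 15) × 30 + 22 = 247072.
Real time: 247072 / (30000/1001) = 15457442/1875 s.
Target frame: (15457442/1875) × (60000/1001) = 494144.
At 60 labels/s: frame 494144 → 02:17:15:44.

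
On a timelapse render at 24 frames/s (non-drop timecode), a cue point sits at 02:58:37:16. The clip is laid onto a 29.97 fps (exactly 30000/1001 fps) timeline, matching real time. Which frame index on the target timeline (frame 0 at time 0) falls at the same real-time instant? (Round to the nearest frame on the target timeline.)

Source frame index: (2×3600 + 58×60 + 37) × 24 + 16 = 257224.
Real time: 257224 / (24) = 32153/3 s.
Target frame: (32153/3) × (30000/1001) = 29230000/91 ≈ 321208.791 → 321209.

frame 321209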